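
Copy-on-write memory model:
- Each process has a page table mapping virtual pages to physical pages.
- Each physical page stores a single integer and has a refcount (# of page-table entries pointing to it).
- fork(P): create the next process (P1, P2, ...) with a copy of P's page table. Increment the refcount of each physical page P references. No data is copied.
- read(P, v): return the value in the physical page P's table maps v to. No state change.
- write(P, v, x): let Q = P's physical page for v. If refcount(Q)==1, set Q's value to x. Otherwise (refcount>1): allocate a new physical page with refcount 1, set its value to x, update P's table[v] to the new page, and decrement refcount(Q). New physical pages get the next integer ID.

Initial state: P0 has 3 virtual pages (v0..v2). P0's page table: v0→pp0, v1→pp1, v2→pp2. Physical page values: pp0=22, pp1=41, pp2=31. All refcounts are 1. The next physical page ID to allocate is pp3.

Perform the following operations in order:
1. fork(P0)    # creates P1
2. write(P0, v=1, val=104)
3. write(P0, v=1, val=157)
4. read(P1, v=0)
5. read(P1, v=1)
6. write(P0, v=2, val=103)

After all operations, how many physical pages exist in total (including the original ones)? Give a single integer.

Answer: 5

Derivation:
Op 1: fork(P0) -> P1. 3 ppages; refcounts: pp0:2 pp1:2 pp2:2
Op 2: write(P0, v1, 104). refcount(pp1)=2>1 -> COPY to pp3. 4 ppages; refcounts: pp0:2 pp1:1 pp2:2 pp3:1
Op 3: write(P0, v1, 157). refcount(pp3)=1 -> write in place. 4 ppages; refcounts: pp0:2 pp1:1 pp2:2 pp3:1
Op 4: read(P1, v0) -> 22. No state change.
Op 5: read(P1, v1) -> 41. No state change.
Op 6: write(P0, v2, 103). refcount(pp2)=2>1 -> COPY to pp4. 5 ppages; refcounts: pp0:2 pp1:1 pp2:1 pp3:1 pp4:1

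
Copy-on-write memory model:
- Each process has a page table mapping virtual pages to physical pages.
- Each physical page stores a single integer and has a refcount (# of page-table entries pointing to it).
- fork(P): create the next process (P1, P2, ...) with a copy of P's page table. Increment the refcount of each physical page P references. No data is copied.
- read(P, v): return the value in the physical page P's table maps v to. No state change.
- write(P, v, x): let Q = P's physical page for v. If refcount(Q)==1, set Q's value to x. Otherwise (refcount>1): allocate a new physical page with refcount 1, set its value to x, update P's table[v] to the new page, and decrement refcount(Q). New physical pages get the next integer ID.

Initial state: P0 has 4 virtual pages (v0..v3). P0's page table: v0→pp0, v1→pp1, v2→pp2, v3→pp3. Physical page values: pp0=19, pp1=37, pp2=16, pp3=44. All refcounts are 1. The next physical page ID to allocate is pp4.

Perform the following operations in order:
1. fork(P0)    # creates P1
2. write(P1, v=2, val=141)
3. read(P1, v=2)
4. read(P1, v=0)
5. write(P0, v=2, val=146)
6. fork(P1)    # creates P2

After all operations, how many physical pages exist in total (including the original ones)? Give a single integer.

Op 1: fork(P0) -> P1. 4 ppages; refcounts: pp0:2 pp1:2 pp2:2 pp3:2
Op 2: write(P1, v2, 141). refcount(pp2)=2>1 -> COPY to pp4. 5 ppages; refcounts: pp0:2 pp1:2 pp2:1 pp3:2 pp4:1
Op 3: read(P1, v2) -> 141. No state change.
Op 4: read(P1, v0) -> 19. No state change.
Op 5: write(P0, v2, 146). refcount(pp2)=1 -> write in place. 5 ppages; refcounts: pp0:2 pp1:2 pp2:1 pp3:2 pp4:1
Op 6: fork(P1) -> P2. 5 ppages; refcounts: pp0:3 pp1:3 pp2:1 pp3:3 pp4:2

Answer: 5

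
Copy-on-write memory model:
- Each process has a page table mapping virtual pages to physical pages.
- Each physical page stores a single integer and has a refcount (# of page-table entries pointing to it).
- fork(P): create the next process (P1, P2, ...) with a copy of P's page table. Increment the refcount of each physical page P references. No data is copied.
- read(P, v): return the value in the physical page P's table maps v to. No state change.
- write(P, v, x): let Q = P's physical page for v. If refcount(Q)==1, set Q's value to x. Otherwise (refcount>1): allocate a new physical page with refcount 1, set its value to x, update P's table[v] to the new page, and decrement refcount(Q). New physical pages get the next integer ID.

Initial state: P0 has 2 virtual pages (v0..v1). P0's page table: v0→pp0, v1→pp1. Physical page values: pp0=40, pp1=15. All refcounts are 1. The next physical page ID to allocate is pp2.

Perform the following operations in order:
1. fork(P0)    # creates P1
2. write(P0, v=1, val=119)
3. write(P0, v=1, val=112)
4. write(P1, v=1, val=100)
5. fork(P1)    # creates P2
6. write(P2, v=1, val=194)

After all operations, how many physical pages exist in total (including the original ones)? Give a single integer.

Op 1: fork(P0) -> P1. 2 ppages; refcounts: pp0:2 pp1:2
Op 2: write(P0, v1, 119). refcount(pp1)=2>1 -> COPY to pp2. 3 ppages; refcounts: pp0:2 pp1:1 pp2:1
Op 3: write(P0, v1, 112). refcount(pp2)=1 -> write in place. 3 ppages; refcounts: pp0:2 pp1:1 pp2:1
Op 4: write(P1, v1, 100). refcount(pp1)=1 -> write in place. 3 ppages; refcounts: pp0:2 pp1:1 pp2:1
Op 5: fork(P1) -> P2. 3 ppages; refcounts: pp0:3 pp1:2 pp2:1
Op 6: write(P2, v1, 194). refcount(pp1)=2>1 -> COPY to pp3. 4 ppages; refcounts: pp0:3 pp1:1 pp2:1 pp3:1

Answer: 4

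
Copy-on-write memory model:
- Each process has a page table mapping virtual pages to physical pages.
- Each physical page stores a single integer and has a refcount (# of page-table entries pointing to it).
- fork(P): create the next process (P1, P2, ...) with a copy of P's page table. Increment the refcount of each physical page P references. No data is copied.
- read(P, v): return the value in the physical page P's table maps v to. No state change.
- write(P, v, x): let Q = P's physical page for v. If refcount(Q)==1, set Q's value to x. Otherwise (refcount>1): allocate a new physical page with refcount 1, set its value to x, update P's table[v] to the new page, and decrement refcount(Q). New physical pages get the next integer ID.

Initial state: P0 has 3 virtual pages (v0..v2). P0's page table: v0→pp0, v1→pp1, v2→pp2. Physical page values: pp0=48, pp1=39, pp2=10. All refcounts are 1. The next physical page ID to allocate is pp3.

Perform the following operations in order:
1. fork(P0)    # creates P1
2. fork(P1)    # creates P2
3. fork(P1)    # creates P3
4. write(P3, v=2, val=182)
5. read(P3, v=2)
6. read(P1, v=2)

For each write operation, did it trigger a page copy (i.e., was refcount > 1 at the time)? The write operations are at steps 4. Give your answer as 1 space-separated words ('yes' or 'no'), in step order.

Op 1: fork(P0) -> P1. 3 ppages; refcounts: pp0:2 pp1:2 pp2:2
Op 2: fork(P1) -> P2. 3 ppages; refcounts: pp0:3 pp1:3 pp2:3
Op 3: fork(P1) -> P3. 3 ppages; refcounts: pp0:4 pp1:4 pp2:4
Op 4: write(P3, v2, 182). refcount(pp2)=4>1 -> COPY to pp3. 4 ppages; refcounts: pp0:4 pp1:4 pp2:3 pp3:1
Op 5: read(P3, v2) -> 182. No state change.
Op 6: read(P1, v2) -> 10. No state change.

yes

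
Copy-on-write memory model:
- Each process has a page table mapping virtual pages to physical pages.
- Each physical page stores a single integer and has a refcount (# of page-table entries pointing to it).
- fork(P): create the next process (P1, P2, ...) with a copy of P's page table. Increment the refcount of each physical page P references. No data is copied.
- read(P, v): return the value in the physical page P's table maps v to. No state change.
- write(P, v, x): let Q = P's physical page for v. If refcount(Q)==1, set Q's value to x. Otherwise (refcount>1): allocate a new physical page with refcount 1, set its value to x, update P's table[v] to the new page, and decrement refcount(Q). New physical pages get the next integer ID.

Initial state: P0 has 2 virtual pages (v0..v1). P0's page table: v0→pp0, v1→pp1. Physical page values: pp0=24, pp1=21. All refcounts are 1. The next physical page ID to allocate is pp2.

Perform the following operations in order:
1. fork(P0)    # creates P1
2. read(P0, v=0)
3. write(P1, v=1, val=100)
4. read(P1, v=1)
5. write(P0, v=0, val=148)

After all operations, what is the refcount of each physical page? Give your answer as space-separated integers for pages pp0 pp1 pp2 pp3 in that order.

Op 1: fork(P0) -> P1. 2 ppages; refcounts: pp0:2 pp1:2
Op 2: read(P0, v0) -> 24. No state change.
Op 3: write(P1, v1, 100). refcount(pp1)=2>1 -> COPY to pp2. 3 ppages; refcounts: pp0:2 pp1:1 pp2:1
Op 4: read(P1, v1) -> 100. No state change.
Op 5: write(P0, v0, 148). refcount(pp0)=2>1 -> COPY to pp3. 4 ppages; refcounts: pp0:1 pp1:1 pp2:1 pp3:1

Answer: 1 1 1 1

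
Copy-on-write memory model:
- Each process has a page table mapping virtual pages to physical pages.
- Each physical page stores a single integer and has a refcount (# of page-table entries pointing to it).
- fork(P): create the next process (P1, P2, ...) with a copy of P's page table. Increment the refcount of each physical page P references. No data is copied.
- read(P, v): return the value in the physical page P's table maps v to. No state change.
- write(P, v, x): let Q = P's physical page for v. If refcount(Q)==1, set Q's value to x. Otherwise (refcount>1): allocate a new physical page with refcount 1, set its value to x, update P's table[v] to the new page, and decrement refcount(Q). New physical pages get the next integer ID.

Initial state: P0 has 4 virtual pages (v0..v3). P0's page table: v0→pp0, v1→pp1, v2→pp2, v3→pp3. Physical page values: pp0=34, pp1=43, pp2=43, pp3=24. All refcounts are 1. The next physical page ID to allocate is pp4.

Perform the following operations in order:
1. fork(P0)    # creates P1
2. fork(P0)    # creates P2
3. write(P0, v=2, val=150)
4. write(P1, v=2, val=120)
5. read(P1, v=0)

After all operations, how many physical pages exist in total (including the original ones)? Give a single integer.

Op 1: fork(P0) -> P1. 4 ppages; refcounts: pp0:2 pp1:2 pp2:2 pp3:2
Op 2: fork(P0) -> P2. 4 ppages; refcounts: pp0:3 pp1:3 pp2:3 pp3:3
Op 3: write(P0, v2, 150). refcount(pp2)=3>1 -> COPY to pp4. 5 ppages; refcounts: pp0:3 pp1:3 pp2:2 pp3:3 pp4:1
Op 4: write(P1, v2, 120). refcount(pp2)=2>1 -> COPY to pp5. 6 ppages; refcounts: pp0:3 pp1:3 pp2:1 pp3:3 pp4:1 pp5:1
Op 5: read(P1, v0) -> 34. No state change.

Answer: 6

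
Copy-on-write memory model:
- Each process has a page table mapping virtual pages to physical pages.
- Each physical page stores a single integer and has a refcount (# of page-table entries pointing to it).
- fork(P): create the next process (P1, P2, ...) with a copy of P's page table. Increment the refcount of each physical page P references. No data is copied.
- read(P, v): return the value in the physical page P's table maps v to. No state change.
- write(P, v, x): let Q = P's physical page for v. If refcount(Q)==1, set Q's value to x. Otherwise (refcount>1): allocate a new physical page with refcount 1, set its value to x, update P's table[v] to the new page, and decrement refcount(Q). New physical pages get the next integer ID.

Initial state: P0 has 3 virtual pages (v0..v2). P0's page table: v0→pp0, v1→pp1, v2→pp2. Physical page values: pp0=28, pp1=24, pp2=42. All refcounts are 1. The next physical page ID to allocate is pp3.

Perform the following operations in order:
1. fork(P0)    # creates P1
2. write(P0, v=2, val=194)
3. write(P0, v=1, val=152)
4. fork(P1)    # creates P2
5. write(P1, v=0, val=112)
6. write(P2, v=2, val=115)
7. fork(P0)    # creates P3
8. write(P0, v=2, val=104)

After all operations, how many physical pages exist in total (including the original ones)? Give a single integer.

Answer: 8

Derivation:
Op 1: fork(P0) -> P1. 3 ppages; refcounts: pp0:2 pp1:2 pp2:2
Op 2: write(P0, v2, 194). refcount(pp2)=2>1 -> COPY to pp3. 4 ppages; refcounts: pp0:2 pp1:2 pp2:1 pp3:1
Op 3: write(P0, v1, 152). refcount(pp1)=2>1 -> COPY to pp4. 5 ppages; refcounts: pp0:2 pp1:1 pp2:1 pp3:1 pp4:1
Op 4: fork(P1) -> P2. 5 ppages; refcounts: pp0:3 pp1:2 pp2:2 pp3:1 pp4:1
Op 5: write(P1, v0, 112). refcount(pp0)=3>1 -> COPY to pp5. 6 ppages; refcounts: pp0:2 pp1:2 pp2:2 pp3:1 pp4:1 pp5:1
Op 6: write(P2, v2, 115). refcount(pp2)=2>1 -> COPY to pp6. 7 ppages; refcounts: pp0:2 pp1:2 pp2:1 pp3:1 pp4:1 pp5:1 pp6:1
Op 7: fork(P0) -> P3. 7 ppages; refcounts: pp0:3 pp1:2 pp2:1 pp3:2 pp4:2 pp5:1 pp6:1
Op 8: write(P0, v2, 104). refcount(pp3)=2>1 -> COPY to pp7. 8 ppages; refcounts: pp0:3 pp1:2 pp2:1 pp3:1 pp4:2 pp5:1 pp6:1 pp7:1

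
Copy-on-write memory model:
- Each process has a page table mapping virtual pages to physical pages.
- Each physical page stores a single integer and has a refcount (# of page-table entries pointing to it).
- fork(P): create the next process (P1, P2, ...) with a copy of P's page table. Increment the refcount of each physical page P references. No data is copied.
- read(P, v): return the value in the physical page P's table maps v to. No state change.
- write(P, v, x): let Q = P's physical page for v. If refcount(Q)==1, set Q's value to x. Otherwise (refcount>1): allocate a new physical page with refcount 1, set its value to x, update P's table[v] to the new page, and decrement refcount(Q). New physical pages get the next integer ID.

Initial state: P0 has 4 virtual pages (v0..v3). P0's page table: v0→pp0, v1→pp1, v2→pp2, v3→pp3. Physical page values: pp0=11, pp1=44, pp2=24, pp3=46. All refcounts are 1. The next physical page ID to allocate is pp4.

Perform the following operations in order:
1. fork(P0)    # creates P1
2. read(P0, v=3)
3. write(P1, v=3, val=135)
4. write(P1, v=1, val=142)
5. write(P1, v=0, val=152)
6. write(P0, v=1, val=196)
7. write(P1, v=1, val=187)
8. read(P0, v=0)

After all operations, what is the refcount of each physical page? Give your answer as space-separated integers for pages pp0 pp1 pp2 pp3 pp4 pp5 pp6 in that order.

Op 1: fork(P0) -> P1. 4 ppages; refcounts: pp0:2 pp1:2 pp2:2 pp3:2
Op 2: read(P0, v3) -> 46. No state change.
Op 3: write(P1, v3, 135). refcount(pp3)=2>1 -> COPY to pp4. 5 ppages; refcounts: pp0:2 pp1:2 pp2:2 pp3:1 pp4:1
Op 4: write(P1, v1, 142). refcount(pp1)=2>1 -> COPY to pp5. 6 ppages; refcounts: pp0:2 pp1:1 pp2:2 pp3:1 pp4:1 pp5:1
Op 5: write(P1, v0, 152). refcount(pp0)=2>1 -> COPY to pp6. 7 ppages; refcounts: pp0:1 pp1:1 pp2:2 pp3:1 pp4:1 pp5:1 pp6:1
Op 6: write(P0, v1, 196). refcount(pp1)=1 -> write in place. 7 ppages; refcounts: pp0:1 pp1:1 pp2:2 pp3:1 pp4:1 pp5:1 pp6:1
Op 7: write(P1, v1, 187). refcount(pp5)=1 -> write in place. 7 ppages; refcounts: pp0:1 pp1:1 pp2:2 pp3:1 pp4:1 pp5:1 pp6:1
Op 8: read(P0, v0) -> 11. No state change.

Answer: 1 1 2 1 1 1 1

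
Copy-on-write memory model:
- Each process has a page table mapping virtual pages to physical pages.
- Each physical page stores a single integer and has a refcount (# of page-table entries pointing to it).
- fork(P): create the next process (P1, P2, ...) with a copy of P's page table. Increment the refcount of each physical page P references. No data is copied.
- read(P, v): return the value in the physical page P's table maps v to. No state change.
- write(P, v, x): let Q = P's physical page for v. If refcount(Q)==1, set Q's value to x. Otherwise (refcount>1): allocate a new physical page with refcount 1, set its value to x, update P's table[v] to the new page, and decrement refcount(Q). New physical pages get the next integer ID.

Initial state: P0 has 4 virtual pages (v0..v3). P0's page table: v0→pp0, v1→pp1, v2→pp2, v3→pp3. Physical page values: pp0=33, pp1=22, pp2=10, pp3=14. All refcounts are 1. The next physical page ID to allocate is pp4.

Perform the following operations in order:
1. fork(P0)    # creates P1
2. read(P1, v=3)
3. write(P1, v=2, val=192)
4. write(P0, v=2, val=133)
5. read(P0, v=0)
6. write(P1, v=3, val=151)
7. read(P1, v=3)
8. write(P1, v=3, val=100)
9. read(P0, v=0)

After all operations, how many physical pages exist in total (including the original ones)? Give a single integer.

Answer: 6

Derivation:
Op 1: fork(P0) -> P1. 4 ppages; refcounts: pp0:2 pp1:2 pp2:2 pp3:2
Op 2: read(P1, v3) -> 14. No state change.
Op 3: write(P1, v2, 192). refcount(pp2)=2>1 -> COPY to pp4. 5 ppages; refcounts: pp0:2 pp1:2 pp2:1 pp3:2 pp4:1
Op 4: write(P0, v2, 133). refcount(pp2)=1 -> write in place. 5 ppages; refcounts: pp0:2 pp1:2 pp2:1 pp3:2 pp4:1
Op 5: read(P0, v0) -> 33. No state change.
Op 6: write(P1, v3, 151). refcount(pp3)=2>1 -> COPY to pp5. 6 ppages; refcounts: pp0:2 pp1:2 pp2:1 pp3:1 pp4:1 pp5:1
Op 7: read(P1, v3) -> 151. No state change.
Op 8: write(P1, v3, 100). refcount(pp5)=1 -> write in place. 6 ppages; refcounts: pp0:2 pp1:2 pp2:1 pp3:1 pp4:1 pp5:1
Op 9: read(P0, v0) -> 33. No state change.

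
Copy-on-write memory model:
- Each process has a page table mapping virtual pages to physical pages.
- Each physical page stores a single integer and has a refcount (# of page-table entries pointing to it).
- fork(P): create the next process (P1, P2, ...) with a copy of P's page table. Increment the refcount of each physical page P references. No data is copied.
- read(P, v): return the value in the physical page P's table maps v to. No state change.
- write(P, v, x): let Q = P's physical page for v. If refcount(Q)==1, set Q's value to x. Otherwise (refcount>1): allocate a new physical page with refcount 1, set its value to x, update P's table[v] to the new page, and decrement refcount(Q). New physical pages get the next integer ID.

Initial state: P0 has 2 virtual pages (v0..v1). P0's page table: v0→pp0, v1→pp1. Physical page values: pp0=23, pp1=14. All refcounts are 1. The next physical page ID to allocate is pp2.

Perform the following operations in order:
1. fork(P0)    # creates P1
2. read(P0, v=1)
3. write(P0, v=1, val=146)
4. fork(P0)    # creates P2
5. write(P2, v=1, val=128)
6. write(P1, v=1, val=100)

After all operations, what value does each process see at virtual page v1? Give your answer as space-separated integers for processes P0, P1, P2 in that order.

Answer: 146 100 128

Derivation:
Op 1: fork(P0) -> P1. 2 ppages; refcounts: pp0:2 pp1:2
Op 2: read(P0, v1) -> 14. No state change.
Op 3: write(P0, v1, 146). refcount(pp1)=2>1 -> COPY to pp2. 3 ppages; refcounts: pp0:2 pp1:1 pp2:1
Op 4: fork(P0) -> P2. 3 ppages; refcounts: pp0:3 pp1:1 pp2:2
Op 5: write(P2, v1, 128). refcount(pp2)=2>1 -> COPY to pp3. 4 ppages; refcounts: pp0:3 pp1:1 pp2:1 pp3:1
Op 6: write(P1, v1, 100). refcount(pp1)=1 -> write in place. 4 ppages; refcounts: pp0:3 pp1:1 pp2:1 pp3:1
P0: v1 -> pp2 = 146
P1: v1 -> pp1 = 100
P2: v1 -> pp3 = 128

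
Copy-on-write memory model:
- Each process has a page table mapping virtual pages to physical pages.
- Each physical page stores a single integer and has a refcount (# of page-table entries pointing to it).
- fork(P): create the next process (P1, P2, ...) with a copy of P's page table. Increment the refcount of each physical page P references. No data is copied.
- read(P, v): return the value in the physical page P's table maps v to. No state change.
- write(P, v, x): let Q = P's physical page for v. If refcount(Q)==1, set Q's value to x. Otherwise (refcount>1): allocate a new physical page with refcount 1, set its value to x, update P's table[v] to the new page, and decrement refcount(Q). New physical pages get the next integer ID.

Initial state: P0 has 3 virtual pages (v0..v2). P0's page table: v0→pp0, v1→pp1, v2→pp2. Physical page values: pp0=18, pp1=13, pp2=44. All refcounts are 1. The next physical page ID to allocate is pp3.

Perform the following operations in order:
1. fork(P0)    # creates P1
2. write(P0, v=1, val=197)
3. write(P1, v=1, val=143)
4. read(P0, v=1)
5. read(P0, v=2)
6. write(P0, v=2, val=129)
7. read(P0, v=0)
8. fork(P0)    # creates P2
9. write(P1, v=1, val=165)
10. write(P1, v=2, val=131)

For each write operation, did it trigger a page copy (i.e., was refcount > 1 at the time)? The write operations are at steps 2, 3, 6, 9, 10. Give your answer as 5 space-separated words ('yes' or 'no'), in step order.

Op 1: fork(P0) -> P1. 3 ppages; refcounts: pp0:2 pp1:2 pp2:2
Op 2: write(P0, v1, 197). refcount(pp1)=2>1 -> COPY to pp3. 4 ppages; refcounts: pp0:2 pp1:1 pp2:2 pp3:1
Op 3: write(P1, v1, 143). refcount(pp1)=1 -> write in place. 4 ppages; refcounts: pp0:2 pp1:1 pp2:2 pp3:1
Op 4: read(P0, v1) -> 197. No state change.
Op 5: read(P0, v2) -> 44. No state change.
Op 6: write(P0, v2, 129). refcount(pp2)=2>1 -> COPY to pp4. 5 ppages; refcounts: pp0:2 pp1:1 pp2:1 pp3:1 pp4:1
Op 7: read(P0, v0) -> 18. No state change.
Op 8: fork(P0) -> P2. 5 ppages; refcounts: pp0:3 pp1:1 pp2:1 pp3:2 pp4:2
Op 9: write(P1, v1, 165). refcount(pp1)=1 -> write in place. 5 ppages; refcounts: pp0:3 pp1:1 pp2:1 pp3:2 pp4:2
Op 10: write(P1, v2, 131). refcount(pp2)=1 -> write in place. 5 ppages; refcounts: pp0:3 pp1:1 pp2:1 pp3:2 pp4:2

yes no yes no no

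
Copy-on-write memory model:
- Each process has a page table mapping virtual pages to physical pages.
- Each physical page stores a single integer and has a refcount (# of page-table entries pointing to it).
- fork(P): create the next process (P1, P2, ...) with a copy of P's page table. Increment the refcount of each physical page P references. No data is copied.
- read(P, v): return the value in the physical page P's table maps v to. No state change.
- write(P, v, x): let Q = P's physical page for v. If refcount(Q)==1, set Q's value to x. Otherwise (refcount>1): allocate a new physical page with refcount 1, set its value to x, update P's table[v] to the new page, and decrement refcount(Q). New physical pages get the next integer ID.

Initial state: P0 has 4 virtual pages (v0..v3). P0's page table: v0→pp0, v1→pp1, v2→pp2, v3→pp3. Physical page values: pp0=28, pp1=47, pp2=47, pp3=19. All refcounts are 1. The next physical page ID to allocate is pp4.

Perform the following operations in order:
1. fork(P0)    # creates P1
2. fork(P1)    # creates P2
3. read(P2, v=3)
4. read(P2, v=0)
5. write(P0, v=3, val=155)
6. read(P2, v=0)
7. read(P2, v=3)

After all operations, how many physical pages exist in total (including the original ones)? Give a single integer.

Op 1: fork(P0) -> P1. 4 ppages; refcounts: pp0:2 pp1:2 pp2:2 pp3:2
Op 2: fork(P1) -> P2. 4 ppages; refcounts: pp0:3 pp1:3 pp2:3 pp3:3
Op 3: read(P2, v3) -> 19. No state change.
Op 4: read(P2, v0) -> 28. No state change.
Op 5: write(P0, v3, 155). refcount(pp3)=3>1 -> COPY to pp4. 5 ppages; refcounts: pp0:3 pp1:3 pp2:3 pp3:2 pp4:1
Op 6: read(P2, v0) -> 28. No state change.
Op 7: read(P2, v3) -> 19. No state change.

Answer: 5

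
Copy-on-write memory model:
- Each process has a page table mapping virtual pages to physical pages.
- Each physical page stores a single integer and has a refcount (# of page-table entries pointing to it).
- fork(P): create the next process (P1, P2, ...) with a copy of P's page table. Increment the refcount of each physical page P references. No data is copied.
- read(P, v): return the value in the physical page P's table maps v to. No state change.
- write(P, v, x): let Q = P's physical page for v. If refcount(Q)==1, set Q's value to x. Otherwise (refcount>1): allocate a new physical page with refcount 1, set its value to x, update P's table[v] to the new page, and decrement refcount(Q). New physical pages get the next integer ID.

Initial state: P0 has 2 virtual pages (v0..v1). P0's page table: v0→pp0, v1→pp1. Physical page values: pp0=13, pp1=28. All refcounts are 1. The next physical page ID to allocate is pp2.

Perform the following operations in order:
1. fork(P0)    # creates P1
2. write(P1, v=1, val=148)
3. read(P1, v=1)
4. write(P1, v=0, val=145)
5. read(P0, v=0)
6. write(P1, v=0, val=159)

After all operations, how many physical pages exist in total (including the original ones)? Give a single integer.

Op 1: fork(P0) -> P1. 2 ppages; refcounts: pp0:2 pp1:2
Op 2: write(P1, v1, 148). refcount(pp1)=2>1 -> COPY to pp2. 3 ppages; refcounts: pp0:2 pp1:1 pp2:1
Op 3: read(P1, v1) -> 148. No state change.
Op 4: write(P1, v0, 145). refcount(pp0)=2>1 -> COPY to pp3. 4 ppages; refcounts: pp0:1 pp1:1 pp2:1 pp3:1
Op 5: read(P0, v0) -> 13. No state change.
Op 6: write(P1, v0, 159). refcount(pp3)=1 -> write in place. 4 ppages; refcounts: pp0:1 pp1:1 pp2:1 pp3:1

Answer: 4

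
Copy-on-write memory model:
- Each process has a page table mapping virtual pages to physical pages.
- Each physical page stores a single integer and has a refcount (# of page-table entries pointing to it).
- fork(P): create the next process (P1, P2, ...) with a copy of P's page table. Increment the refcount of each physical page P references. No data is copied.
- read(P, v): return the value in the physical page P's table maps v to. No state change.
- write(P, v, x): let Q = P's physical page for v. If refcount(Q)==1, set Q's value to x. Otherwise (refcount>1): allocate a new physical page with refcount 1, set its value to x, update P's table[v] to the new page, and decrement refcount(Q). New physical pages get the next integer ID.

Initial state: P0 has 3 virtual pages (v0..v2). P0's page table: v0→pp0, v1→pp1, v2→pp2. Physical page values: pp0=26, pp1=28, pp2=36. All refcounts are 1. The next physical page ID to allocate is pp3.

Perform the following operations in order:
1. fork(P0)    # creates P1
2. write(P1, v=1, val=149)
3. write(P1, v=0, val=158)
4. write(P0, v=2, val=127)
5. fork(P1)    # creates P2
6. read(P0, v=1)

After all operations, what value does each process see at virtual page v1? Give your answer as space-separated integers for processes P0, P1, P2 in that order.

Answer: 28 149 149

Derivation:
Op 1: fork(P0) -> P1. 3 ppages; refcounts: pp0:2 pp1:2 pp2:2
Op 2: write(P1, v1, 149). refcount(pp1)=2>1 -> COPY to pp3. 4 ppages; refcounts: pp0:2 pp1:1 pp2:2 pp3:1
Op 3: write(P1, v0, 158). refcount(pp0)=2>1 -> COPY to pp4. 5 ppages; refcounts: pp0:1 pp1:1 pp2:2 pp3:1 pp4:1
Op 4: write(P0, v2, 127). refcount(pp2)=2>1 -> COPY to pp5. 6 ppages; refcounts: pp0:1 pp1:1 pp2:1 pp3:1 pp4:1 pp5:1
Op 5: fork(P1) -> P2. 6 ppages; refcounts: pp0:1 pp1:1 pp2:2 pp3:2 pp4:2 pp5:1
Op 6: read(P0, v1) -> 28. No state change.
P0: v1 -> pp1 = 28
P1: v1 -> pp3 = 149
P2: v1 -> pp3 = 149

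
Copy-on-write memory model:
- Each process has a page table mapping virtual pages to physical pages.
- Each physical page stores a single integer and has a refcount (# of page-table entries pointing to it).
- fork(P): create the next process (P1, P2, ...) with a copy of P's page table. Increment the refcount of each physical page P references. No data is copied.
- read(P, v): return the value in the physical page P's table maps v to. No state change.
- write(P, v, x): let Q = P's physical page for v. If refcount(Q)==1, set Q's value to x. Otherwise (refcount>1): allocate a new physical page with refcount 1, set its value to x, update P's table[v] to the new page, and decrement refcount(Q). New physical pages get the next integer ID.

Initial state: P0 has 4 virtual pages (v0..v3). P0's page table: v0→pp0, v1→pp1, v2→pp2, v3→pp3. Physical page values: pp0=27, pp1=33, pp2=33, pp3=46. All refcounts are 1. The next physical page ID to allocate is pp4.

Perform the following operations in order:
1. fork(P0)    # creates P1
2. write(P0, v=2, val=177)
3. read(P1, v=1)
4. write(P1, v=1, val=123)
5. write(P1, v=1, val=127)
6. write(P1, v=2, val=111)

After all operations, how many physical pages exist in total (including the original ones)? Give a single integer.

Op 1: fork(P0) -> P1. 4 ppages; refcounts: pp0:2 pp1:2 pp2:2 pp3:2
Op 2: write(P0, v2, 177). refcount(pp2)=2>1 -> COPY to pp4. 5 ppages; refcounts: pp0:2 pp1:2 pp2:1 pp3:2 pp4:1
Op 3: read(P1, v1) -> 33. No state change.
Op 4: write(P1, v1, 123). refcount(pp1)=2>1 -> COPY to pp5. 6 ppages; refcounts: pp0:2 pp1:1 pp2:1 pp3:2 pp4:1 pp5:1
Op 5: write(P1, v1, 127). refcount(pp5)=1 -> write in place. 6 ppages; refcounts: pp0:2 pp1:1 pp2:1 pp3:2 pp4:1 pp5:1
Op 6: write(P1, v2, 111). refcount(pp2)=1 -> write in place. 6 ppages; refcounts: pp0:2 pp1:1 pp2:1 pp3:2 pp4:1 pp5:1

Answer: 6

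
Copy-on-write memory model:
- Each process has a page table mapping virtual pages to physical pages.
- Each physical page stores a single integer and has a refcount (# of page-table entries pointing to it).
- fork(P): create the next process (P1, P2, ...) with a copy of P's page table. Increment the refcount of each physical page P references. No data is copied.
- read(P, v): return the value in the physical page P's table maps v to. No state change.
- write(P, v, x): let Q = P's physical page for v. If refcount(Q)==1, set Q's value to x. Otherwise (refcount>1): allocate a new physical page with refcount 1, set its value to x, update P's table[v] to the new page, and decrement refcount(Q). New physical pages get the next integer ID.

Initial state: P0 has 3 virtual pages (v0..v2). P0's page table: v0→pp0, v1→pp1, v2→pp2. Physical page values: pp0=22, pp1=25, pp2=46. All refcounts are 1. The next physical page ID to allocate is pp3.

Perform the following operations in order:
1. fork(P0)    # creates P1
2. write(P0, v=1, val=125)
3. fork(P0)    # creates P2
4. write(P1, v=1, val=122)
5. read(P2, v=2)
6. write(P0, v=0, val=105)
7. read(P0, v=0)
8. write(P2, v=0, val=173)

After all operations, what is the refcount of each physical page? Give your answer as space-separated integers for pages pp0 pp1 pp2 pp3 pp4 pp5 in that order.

Answer: 1 1 3 2 1 1

Derivation:
Op 1: fork(P0) -> P1. 3 ppages; refcounts: pp0:2 pp1:2 pp2:2
Op 2: write(P0, v1, 125). refcount(pp1)=2>1 -> COPY to pp3. 4 ppages; refcounts: pp0:2 pp1:1 pp2:2 pp3:1
Op 3: fork(P0) -> P2. 4 ppages; refcounts: pp0:3 pp1:1 pp2:3 pp3:2
Op 4: write(P1, v1, 122). refcount(pp1)=1 -> write in place. 4 ppages; refcounts: pp0:3 pp1:1 pp2:3 pp3:2
Op 5: read(P2, v2) -> 46. No state change.
Op 6: write(P0, v0, 105). refcount(pp0)=3>1 -> COPY to pp4. 5 ppages; refcounts: pp0:2 pp1:1 pp2:3 pp3:2 pp4:1
Op 7: read(P0, v0) -> 105. No state change.
Op 8: write(P2, v0, 173). refcount(pp0)=2>1 -> COPY to pp5. 6 ppages; refcounts: pp0:1 pp1:1 pp2:3 pp3:2 pp4:1 pp5:1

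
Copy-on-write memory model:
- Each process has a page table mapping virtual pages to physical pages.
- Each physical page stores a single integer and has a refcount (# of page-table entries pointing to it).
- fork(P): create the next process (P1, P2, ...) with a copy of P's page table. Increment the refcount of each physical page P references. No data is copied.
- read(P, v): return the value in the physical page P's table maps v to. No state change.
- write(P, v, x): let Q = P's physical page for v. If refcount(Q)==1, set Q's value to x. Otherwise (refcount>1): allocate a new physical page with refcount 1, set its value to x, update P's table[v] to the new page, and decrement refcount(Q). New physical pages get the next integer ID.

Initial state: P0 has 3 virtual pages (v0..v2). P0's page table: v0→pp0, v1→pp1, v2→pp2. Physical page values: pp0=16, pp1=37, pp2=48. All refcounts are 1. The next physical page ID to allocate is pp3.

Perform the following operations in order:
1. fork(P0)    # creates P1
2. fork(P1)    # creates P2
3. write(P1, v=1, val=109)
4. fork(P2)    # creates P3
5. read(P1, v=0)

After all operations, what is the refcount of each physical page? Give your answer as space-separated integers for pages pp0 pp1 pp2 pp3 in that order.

Answer: 4 3 4 1

Derivation:
Op 1: fork(P0) -> P1. 3 ppages; refcounts: pp0:2 pp1:2 pp2:2
Op 2: fork(P1) -> P2. 3 ppages; refcounts: pp0:3 pp1:3 pp2:3
Op 3: write(P1, v1, 109). refcount(pp1)=3>1 -> COPY to pp3. 4 ppages; refcounts: pp0:3 pp1:2 pp2:3 pp3:1
Op 4: fork(P2) -> P3. 4 ppages; refcounts: pp0:4 pp1:3 pp2:4 pp3:1
Op 5: read(P1, v0) -> 16. No state change.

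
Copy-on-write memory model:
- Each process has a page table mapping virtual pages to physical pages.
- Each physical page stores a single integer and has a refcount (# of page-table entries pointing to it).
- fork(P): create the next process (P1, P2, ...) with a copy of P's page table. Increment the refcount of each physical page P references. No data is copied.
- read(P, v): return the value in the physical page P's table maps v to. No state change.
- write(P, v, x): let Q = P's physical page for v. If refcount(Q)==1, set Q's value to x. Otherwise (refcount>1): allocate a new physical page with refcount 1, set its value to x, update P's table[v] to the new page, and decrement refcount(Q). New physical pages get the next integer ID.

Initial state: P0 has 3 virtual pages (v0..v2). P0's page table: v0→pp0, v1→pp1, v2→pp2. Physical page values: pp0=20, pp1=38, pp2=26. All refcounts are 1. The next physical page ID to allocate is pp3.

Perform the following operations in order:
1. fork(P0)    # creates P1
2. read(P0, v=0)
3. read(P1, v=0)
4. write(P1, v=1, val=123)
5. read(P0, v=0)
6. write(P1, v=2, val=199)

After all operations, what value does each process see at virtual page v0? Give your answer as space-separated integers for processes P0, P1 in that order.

Op 1: fork(P0) -> P1. 3 ppages; refcounts: pp0:2 pp1:2 pp2:2
Op 2: read(P0, v0) -> 20. No state change.
Op 3: read(P1, v0) -> 20. No state change.
Op 4: write(P1, v1, 123). refcount(pp1)=2>1 -> COPY to pp3. 4 ppages; refcounts: pp0:2 pp1:1 pp2:2 pp3:1
Op 5: read(P0, v0) -> 20. No state change.
Op 6: write(P1, v2, 199). refcount(pp2)=2>1 -> COPY to pp4. 5 ppages; refcounts: pp0:2 pp1:1 pp2:1 pp3:1 pp4:1
P0: v0 -> pp0 = 20
P1: v0 -> pp0 = 20

Answer: 20 20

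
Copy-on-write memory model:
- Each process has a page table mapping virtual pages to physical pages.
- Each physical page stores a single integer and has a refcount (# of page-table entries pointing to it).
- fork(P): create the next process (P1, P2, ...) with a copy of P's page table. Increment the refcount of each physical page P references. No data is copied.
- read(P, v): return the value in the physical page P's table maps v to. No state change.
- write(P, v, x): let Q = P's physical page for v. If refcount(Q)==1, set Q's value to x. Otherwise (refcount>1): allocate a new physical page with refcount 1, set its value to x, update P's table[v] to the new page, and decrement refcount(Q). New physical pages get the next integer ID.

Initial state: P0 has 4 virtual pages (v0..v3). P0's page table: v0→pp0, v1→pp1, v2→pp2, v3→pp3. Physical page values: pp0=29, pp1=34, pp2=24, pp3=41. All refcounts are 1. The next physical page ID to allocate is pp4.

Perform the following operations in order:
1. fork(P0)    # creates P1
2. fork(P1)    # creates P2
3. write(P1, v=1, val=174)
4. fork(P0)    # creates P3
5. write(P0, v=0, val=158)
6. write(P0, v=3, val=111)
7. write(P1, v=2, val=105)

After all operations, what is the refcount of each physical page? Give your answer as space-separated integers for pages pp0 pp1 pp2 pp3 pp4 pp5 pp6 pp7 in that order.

Op 1: fork(P0) -> P1. 4 ppages; refcounts: pp0:2 pp1:2 pp2:2 pp3:2
Op 2: fork(P1) -> P2. 4 ppages; refcounts: pp0:3 pp1:3 pp2:3 pp3:3
Op 3: write(P1, v1, 174). refcount(pp1)=3>1 -> COPY to pp4. 5 ppages; refcounts: pp0:3 pp1:2 pp2:3 pp3:3 pp4:1
Op 4: fork(P0) -> P3. 5 ppages; refcounts: pp0:4 pp1:3 pp2:4 pp3:4 pp4:1
Op 5: write(P0, v0, 158). refcount(pp0)=4>1 -> COPY to pp5. 6 ppages; refcounts: pp0:3 pp1:3 pp2:4 pp3:4 pp4:1 pp5:1
Op 6: write(P0, v3, 111). refcount(pp3)=4>1 -> COPY to pp6. 7 ppages; refcounts: pp0:3 pp1:3 pp2:4 pp3:3 pp4:1 pp5:1 pp6:1
Op 7: write(P1, v2, 105). refcount(pp2)=4>1 -> COPY to pp7. 8 ppages; refcounts: pp0:3 pp1:3 pp2:3 pp3:3 pp4:1 pp5:1 pp6:1 pp7:1

Answer: 3 3 3 3 1 1 1 1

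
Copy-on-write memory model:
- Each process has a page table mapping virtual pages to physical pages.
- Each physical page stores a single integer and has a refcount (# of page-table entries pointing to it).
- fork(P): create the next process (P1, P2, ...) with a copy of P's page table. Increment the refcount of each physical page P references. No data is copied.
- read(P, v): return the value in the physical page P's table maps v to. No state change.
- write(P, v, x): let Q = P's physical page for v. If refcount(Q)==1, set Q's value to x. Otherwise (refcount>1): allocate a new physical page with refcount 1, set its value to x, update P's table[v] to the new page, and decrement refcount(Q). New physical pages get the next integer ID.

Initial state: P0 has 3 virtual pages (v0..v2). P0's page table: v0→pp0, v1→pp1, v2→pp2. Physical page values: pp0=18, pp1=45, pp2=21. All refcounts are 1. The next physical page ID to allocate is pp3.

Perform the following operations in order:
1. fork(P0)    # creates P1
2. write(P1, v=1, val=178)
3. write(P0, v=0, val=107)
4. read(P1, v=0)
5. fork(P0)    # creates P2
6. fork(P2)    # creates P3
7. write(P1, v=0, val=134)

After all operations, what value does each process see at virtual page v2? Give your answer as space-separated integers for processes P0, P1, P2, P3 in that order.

Op 1: fork(P0) -> P1. 3 ppages; refcounts: pp0:2 pp1:2 pp2:2
Op 2: write(P1, v1, 178). refcount(pp1)=2>1 -> COPY to pp3. 4 ppages; refcounts: pp0:2 pp1:1 pp2:2 pp3:1
Op 3: write(P0, v0, 107). refcount(pp0)=2>1 -> COPY to pp4. 5 ppages; refcounts: pp0:1 pp1:1 pp2:2 pp3:1 pp4:1
Op 4: read(P1, v0) -> 18. No state change.
Op 5: fork(P0) -> P2. 5 ppages; refcounts: pp0:1 pp1:2 pp2:3 pp3:1 pp4:2
Op 6: fork(P2) -> P3. 5 ppages; refcounts: pp0:1 pp1:3 pp2:4 pp3:1 pp4:3
Op 7: write(P1, v0, 134). refcount(pp0)=1 -> write in place. 5 ppages; refcounts: pp0:1 pp1:3 pp2:4 pp3:1 pp4:3
P0: v2 -> pp2 = 21
P1: v2 -> pp2 = 21
P2: v2 -> pp2 = 21
P3: v2 -> pp2 = 21

Answer: 21 21 21 21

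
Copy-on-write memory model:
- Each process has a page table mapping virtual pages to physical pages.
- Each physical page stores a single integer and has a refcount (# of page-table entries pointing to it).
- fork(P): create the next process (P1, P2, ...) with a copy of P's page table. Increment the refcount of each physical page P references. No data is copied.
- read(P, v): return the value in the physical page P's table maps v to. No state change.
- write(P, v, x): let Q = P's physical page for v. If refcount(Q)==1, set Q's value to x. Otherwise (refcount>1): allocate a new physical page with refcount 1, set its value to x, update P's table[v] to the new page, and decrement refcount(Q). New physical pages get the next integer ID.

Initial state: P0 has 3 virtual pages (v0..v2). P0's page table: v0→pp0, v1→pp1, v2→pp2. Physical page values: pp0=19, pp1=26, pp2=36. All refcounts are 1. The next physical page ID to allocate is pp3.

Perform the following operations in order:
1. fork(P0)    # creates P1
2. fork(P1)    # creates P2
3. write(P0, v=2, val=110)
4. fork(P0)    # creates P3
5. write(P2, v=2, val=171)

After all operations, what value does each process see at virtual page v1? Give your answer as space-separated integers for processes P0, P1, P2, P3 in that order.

Op 1: fork(P0) -> P1. 3 ppages; refcounts: pp0:2 pp1:2 pp2:2
Op 2: fork(P1) -> P2. 3 ppages; refcounts: pp0:3 pp1:3 pp2:3
Op 3: write(P0, v2, 110). refcount(pp2)=3>1 -> COPY to pp3. 4 ppages; refcounts: pp0:3 pp1:3 pp2:2 pp3:1
Op 4: fork(P0) -> P3. 4 ppages; refcounts: pp0:4 pp1:4 pp2:2 pp3:2
Op 5: write(P2, v2, 171). refcount(pp2)=2>1 -> COPY to pp4. 5 ppages; refcounts: pp0:4 pp1:4 pp2:1 pp3:2 pp4:1
P0: v1 -> pp1 = 26
P1: v1 -> pp1 = 26
P2: v1 -> pp1 = 26
P3: v1 -> pp1 = 26

Answer: 26 26 26 26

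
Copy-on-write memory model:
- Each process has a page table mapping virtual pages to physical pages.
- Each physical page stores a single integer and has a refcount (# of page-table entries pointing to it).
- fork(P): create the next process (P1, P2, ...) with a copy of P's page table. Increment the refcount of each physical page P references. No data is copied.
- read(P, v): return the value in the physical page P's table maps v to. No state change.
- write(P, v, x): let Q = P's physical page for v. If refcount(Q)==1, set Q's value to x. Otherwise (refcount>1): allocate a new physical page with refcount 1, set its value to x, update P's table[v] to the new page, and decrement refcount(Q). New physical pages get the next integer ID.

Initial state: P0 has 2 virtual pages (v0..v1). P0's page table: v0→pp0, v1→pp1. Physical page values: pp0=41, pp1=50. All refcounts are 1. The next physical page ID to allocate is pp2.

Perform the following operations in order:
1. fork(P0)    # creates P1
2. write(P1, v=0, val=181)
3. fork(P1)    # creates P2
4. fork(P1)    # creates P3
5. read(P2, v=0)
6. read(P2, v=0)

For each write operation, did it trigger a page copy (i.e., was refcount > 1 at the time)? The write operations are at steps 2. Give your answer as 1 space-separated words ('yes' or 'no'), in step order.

Op 1: fork(P0) -> P1. 2 ppages; refcounts: pp0:2 pp1:2
Op 2: write(P1, v0, 181). refcount(pp0)=2>1 -> COPY to pp2. 3 ppages; refcounts: pp0:1 pp1:2 pp2:1
Op 3: fork(P1) -> P2. 3 ppages; refcounts: pp0:1 pp1:3 pp2:2
Op 4: fork(P1) -> P3. 3 ppages; refcounts: pp0:1 pp1:4 pp2:3
Op 5: read(P2, v0) -> 181. No state change.
Op 6: read(P2, v0) -> 181. No state change.

yes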